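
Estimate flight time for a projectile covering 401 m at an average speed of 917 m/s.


t = d/v = 401/917 = 0.4373 s

0.4373 s


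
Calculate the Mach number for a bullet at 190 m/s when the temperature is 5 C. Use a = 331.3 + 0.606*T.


a = 331.3 + 0.606*(5) = 334.33 m/s
M = v/a = 190/334.33 = 0.5683

0.5683


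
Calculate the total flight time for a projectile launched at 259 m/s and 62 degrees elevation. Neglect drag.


T = 2*v0*sin(theta)/g = 2*259*sin(62°)/9.81 = 46.62 s

46.62 s


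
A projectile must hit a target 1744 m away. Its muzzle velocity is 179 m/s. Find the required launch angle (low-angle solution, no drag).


sin(2*theta) = R*g/v0^2 = 1744*9.81/179^2 = 0.533961, theta = arcsin(0.533961)/2 = 16.14°

16.14 degrees


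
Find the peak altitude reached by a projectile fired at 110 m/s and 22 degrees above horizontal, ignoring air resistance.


H = (v0*sin(theta))^2 / (2g) = (110*sin(22°))^2 / (2*9.81) = 86.54 m

86.54 m


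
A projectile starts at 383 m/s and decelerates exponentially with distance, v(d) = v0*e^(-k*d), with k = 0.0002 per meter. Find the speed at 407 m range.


v = v0*exp(-k*d) = 383*exp(-0.0002*407) = 353.1 m/s

353.1 m/s


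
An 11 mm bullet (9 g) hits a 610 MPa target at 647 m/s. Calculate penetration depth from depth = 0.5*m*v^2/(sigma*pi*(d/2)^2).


A = pi*(d/2)^2 = pi*(11/2)^2 = 95.0332 mm^2
E = 0.5*m*v^2 = 0.5*0.009*647^2 = 1883.74 J
depth = E/(sigma*A) = 1883.74 J / (610 MPa * 95.0332 mm^2) = 1883.74/(610 * 95.0332) m = 0.032495 m ≈ 32.49 mm

32.49 mm


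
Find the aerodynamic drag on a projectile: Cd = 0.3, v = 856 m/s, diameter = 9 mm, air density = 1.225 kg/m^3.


A = pi*(d/2)^2 = pi*(9/2000)^2 = 6.36173e-05 m^2
Fd = 0.5*Cd*rho*A*v^2 = 0.5*0.3*1.225*6.36173e-05*856^2 = 8.565 N

8.565 N


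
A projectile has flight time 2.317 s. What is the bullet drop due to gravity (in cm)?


drop = 0.5*g*t^2 = 0.5*9.81*2.317^2 = 26.3324 m ≈ 2633 cm

2633 cm


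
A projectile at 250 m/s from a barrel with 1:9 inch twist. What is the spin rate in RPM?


twist_m = 9*0.0254 = 0.2286 m
spin = v/twist = 250/0.2286 = 1093.613 rev/s
RPM = spin*60 = 1093.613*60 ≈ 65617 RPM

65617 RPM


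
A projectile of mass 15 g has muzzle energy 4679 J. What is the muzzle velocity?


v = sqrt(2*E/m) = sqrt(2*4679/0.015) = 789.9 m/s

789.9 m/s


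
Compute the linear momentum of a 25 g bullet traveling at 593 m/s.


p = m*v = 0.025*593 = 14.83 kg·m/s

14.83 kg·m/s


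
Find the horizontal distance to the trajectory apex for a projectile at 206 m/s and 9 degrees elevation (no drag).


R = v0^2*sin(2*theta)/g = 206^2*sin(2*9°)/9.81 = 1336.74 m
apex_dist = R/2 = 1336.74/2 = 668.4 m

668.4 m


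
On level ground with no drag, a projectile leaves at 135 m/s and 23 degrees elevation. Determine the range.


R = v0^2 * sin(2*theta) / g = 135^2 * sin(2*23°) / 9.81 = 1336 m

1336 m


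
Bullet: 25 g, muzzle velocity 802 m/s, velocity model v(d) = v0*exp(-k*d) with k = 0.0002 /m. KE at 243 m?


v = v0*exp(-k*d) = 802*exp(-0.0002*243) = 763.955 m/s
E = 0.5*m*v^2 = 0.5*0.025*763.955^2 = 7295 J

7295 J


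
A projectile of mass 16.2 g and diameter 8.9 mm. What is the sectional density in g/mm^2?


SD = m/d^2 = 16.2/8.9^2 = 0.2045 g/mm^2

0.2045 g/mm^2


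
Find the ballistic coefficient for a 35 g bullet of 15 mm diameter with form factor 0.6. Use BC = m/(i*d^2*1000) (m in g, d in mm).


BC = m/(i*d^2*1000) = 35/(0.6 * 15^2 * 1000) = 0.0002593

0.0002593


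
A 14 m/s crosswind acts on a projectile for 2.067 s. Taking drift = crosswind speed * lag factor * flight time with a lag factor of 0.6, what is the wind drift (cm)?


drift = v_wind * lag * t = 14 * 0.6 * 2.067 = 17.3628 m ≈ 1736 cm

1736 cm


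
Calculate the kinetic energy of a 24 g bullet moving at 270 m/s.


E = 0.5*m*v^2 = 0.5*0.024*270^2 = 874.8 J

874.8 J


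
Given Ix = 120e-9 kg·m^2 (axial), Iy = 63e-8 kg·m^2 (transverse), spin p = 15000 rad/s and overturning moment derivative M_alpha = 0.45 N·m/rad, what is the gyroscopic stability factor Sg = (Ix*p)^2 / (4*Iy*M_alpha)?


Sg = Ix^2 * p^2 / (4 * Iy * M_alpha) = (120e-9)^2 * 15000^2 / (4 * 63e-8 * 0.45) = 2.857

2.857


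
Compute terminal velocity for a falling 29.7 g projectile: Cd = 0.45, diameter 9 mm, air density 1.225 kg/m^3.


A = pi*(d/2)^2 = pi*(9/2000)^2 = 6.36173e-05 m^2
vt = sqrt(2mg/(Cd*rho*A)) = sqrt(2*0.0297*9.81/(0.45 * 1.225 * 6.36173e-05)) = 128.9 m/s

128.9 m/s


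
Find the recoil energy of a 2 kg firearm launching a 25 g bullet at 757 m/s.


v_r = m_p*v_p/m_gun = 0.025*757/2 = 9.4625 m/s, E_r = 0.5*m_gun*v_r^2 = 0.5*2*9.4625^2 = 89.54 J

89.54 J


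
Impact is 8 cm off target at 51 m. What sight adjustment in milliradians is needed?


1 mrad subtends 1 cm per 10 m of range, so adj = error_cm / (dist_m / 10) = 8 / (51/10) = 1.569 mrad

1.569 mrad


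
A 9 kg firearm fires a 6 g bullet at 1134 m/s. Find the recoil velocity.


v_recoil = m_p * v_p / m_gun = 0.006 * 1134 / 9 = 0.756 m/s

0.756 m/s


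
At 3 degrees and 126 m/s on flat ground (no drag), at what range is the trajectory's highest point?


R = v0^2*sin(2*theta)/g = 126^2*sin(2*3°)/9.81 = 169.163 m
apex_dist = R/2 = 169.163/2 = 84.58 m

84.58 m


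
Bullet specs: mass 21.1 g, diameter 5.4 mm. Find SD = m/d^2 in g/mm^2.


SD = m/d^2 = 21.1/5.4^2 = 0.7236 g/mm^2

0.7236 g/mm^2


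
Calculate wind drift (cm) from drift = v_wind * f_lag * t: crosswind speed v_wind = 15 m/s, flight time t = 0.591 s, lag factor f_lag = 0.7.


drift = v_wind * lag * t = 15 * 0.7 * 0.591 = 6.2055 m ≈ 620.5 cm

620.5 cm


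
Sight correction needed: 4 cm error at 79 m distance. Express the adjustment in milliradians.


1 mrad subtends 1 cm per 10 m of range, so adj = error_cm / (dist_m / 10) = 4 / (79/10) = 0.5063 mrad

0.5063 mrad


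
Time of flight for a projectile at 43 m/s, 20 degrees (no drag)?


T = 2*v0*sin(theta)/g = 2*43*sin(20°)/9.81 = 2.998 s

2.998 s


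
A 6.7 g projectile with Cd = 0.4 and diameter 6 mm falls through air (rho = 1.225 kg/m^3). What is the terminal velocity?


A = pi*(d/2)^2 = pi*(6/2000)^2 = 2.82743e-05 m^2
vt = sqrt(2mg/(Cd*rho*A)) = sqrt(2*0.0067*9.81/(0.4 * 1.225 * 2.82743e-05)) = 97.41 m/s

97.41 m/s


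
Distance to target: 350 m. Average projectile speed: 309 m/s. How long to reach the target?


t = d/v = 350/309 = 1.133 s

1.133 s


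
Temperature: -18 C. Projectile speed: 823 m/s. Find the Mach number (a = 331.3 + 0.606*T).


a = 331.3 + 0.606*(-18) = 320.392 m/s
M = v/a = 823/320.392 = 2.569

2.569


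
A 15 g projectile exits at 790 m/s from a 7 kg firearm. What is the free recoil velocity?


v_recoil = m_p * v_p / m_gun = 0.015 * 790 / 7 = 1.693 m/s

1.693 m/s


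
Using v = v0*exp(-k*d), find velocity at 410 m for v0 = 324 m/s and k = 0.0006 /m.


v = v0*exp(-k*d) = 324*exp(-0.0006*410) = 253.3 m/s

253.3 m/s


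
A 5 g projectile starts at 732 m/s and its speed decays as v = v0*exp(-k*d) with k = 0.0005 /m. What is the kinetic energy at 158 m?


v = v0*exp(-k*d) = 732*exp(-0.0005*158) = 676.397 m/s
E = 0.5*m*v^2 = 0.5*0.005*676.397^2 = 1144 J

1144 J


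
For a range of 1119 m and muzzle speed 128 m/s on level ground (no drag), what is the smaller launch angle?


sin(2*theta) = R*g/v0^2 = 1119*9.81/128^2 = 0.670007, theta = arcsin(0.670007)/2 = 21.03°

21.03 degrees


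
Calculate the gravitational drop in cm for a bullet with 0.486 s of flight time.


drop = 0.5*g*t^2 = 0.5*9.81*0.486^2 = 1.15854 m ≈ 115.9 cm

115.9 cm


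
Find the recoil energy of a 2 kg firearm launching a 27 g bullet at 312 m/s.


v_r = m_p*v_p/m_gun = 0.027*312/2 = 4.212 m/s, E_r = 0.5*m_gun*v_r^2 = 0.5*2*4.212^2 = 17.74 J

17.74 J


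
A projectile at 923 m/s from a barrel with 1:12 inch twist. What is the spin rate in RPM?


twist_m = 12*0.0254 = 0.3048 m
spin = v/twist = 923/0.3048 = 3028.215 rev/s
RPM = spin*60 = 3028.215*60 ≈ 181693 RPM

181693 RPM


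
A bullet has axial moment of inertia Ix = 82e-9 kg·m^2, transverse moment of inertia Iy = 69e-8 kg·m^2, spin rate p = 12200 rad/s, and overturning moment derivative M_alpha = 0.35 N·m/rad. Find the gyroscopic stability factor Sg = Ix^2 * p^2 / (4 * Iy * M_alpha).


Sg = Ix^2 * p^2 / (4 * Iy * M_alpha) = (82e-9)^2 * 12200^2 / (4 * 69e-8 * 0.35) = 1.036

1.036


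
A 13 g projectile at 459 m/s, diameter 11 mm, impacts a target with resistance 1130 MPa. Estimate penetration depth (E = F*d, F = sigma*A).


A = pi*(d/2)^2 = pi*(11/2)^2 = 95.0332 mm^2
E = 0.5*m*v^2 = 0.5*0.013*459^2 = 1369.43 J
depth = E/(sigma*A) = 1369.43 J / (1130 MPa * 95.0332 mm^2) = 1369.43/(1130 * 95.0332) m = 0.0127522 m ≈ 12.75 mm

12.75 mm


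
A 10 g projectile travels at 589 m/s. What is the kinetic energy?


E = 0.5*m*v^2 = 0.5*0.01*589^2 = 1735 J

1735 J


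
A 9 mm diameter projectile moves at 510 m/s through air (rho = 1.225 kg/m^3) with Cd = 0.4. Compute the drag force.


A = pi*(d/2)^2 = pi*(9/2000)^2 = 6.36173e-05 m^2
Fd = 0.5*Cd*rho*A*v^2 = 0.5*0.4*1.225*6.36173e-05*510^2 = 4.054 N

4.054 N


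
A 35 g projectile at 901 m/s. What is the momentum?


p = m*v = 0.035*901 = 31.54 kg·m/s

31.54 kg·m/s


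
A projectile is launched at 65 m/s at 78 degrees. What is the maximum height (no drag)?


H = (v0*sin(theta))^2 / (2g) = (65*sin(78°))^2 / (2*9.81) = 206 m

206 m


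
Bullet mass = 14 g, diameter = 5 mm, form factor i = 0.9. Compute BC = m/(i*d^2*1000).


BC = m/(i*d^2*1000) = 14/(0.9 * 5^2 * 1000) = 0.0006222

0.0006222


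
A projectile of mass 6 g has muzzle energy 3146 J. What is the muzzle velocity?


v = sqrt(2*E/m) = sqrt(2*3146/0.006) = 1024 m/s

1024 m/s


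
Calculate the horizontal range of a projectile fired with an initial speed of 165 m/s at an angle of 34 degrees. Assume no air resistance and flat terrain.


R = v0^2 * sin(2*theta) / g = 165^2 * sin(2*34°) / 9.81 = 2573 m

2573 m


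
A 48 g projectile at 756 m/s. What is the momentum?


p = m*v = 0.048*756 = 36.29 kg·m/s

36.29 kg·m/s


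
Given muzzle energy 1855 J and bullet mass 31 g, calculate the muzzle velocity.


v = sqrt(2*E/m) = sqrt(2*1855/0.031) = 345.9 m/s

345.9 m/s


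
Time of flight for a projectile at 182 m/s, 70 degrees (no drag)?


T = 2*v0*sin(theta)/g = 2*182*sin(70°)/9.81 = 34.87 s

34.87 s


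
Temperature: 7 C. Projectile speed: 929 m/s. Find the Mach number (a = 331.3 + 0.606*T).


a = 331.3 + 0.606*(7) = 335.542 m/s
M = v/a = 929/335.542 = 2.769

2.769


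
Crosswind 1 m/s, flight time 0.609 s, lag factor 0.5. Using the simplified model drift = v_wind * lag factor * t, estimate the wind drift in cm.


drift = v_wind * lag * t = 1 * 0.5 * 0.609 = 0.3045 m ≈ 30.45 cm

30.45 cm


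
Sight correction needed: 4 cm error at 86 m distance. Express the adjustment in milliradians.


1 mrad subtends 1 cm per 10 m of range, so adj = error_cm / (dist_m / 10) = 4 / (86/10) = 0.4651 mrad

0.4651 mrad


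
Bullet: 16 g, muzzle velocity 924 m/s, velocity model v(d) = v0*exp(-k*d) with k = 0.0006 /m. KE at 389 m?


v = v0*exp(-k*d) = 924*exp(-0.0006*389) = 731.657 m/s
E = 0.5*m*v^2 = 0.5*0.016*731.657^2 = 4283 J

4283 J


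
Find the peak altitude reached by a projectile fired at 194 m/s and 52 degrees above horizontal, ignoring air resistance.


H = (v0*sin(theta))^2 / (2g) = (194*sin(52°))^2 / (2*9.81) = 1191 m

1191 m


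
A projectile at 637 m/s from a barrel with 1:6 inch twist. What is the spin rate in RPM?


twist_m = 6*0.0254 = 0.1524 m
spin = v/twist = 637/0.1524 = 4179.79 rev/s
RPM = spin*60 = 4179.79*60 ≈ 250787 RPM

250787 RPM


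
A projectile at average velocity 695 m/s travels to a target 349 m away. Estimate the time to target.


t = d/v = 349/695 = 0.5022 s

0.5022 s


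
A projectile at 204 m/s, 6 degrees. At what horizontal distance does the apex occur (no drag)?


R = v0^2*sin(2*theta)/g = 204^2*sin(2*6°)/9.81 = 882.003 m
apex_dist = R/2 = 882.003/2 = 441 m

441 m


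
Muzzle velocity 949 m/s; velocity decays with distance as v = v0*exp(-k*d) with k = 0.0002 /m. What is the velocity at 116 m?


v = v0*exp(-k*d) = 949*exp(-0.0002*116) = 927.2 m/s

927.2 m/s


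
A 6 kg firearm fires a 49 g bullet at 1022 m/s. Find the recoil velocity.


v_recoil = m_p * v_p / m_gun = 0.049 * 1022 / 6 = 8.346 m/s

8.346 m/s


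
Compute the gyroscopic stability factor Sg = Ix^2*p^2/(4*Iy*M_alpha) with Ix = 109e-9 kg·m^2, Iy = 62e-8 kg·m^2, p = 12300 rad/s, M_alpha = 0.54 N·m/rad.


Sg = Ix^2 * p^2 / (4 * Iy * M_alpha) = (109e-9)^2 * 12300^2 / (4 * 62e-8 * 0.54) = 1.342

1.342


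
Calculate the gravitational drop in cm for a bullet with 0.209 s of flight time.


drop = 0.5*g*t^2 = 0.5*9.81*0.209^2 = 0.214255 m ≈ 21.43 cm

21.43 cm


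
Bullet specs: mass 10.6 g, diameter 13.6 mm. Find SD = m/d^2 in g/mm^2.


SD = m/d^2 = 10.6/13.6^2 = 0.05731 g/mm^2

0.05731 g/mm^2


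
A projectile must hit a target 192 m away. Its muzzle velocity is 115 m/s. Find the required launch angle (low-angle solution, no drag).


sin(2*theta) = R*g/v0^2 = 192*9.81/115^2 = 0.142421, theta = arcsin(0.142421)/2 = 4.094°

4.094 degrees


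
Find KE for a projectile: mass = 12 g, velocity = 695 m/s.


E = 0.5*m*v^2 = 0.5*0.012*695^2 = 2898 J

2898 J


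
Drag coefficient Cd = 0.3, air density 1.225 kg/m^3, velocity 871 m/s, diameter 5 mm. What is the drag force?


A = pi*(d/2)^2 = pi*(5/2000)^2 = 1.96350e-05 m^2
Fd = 0.5*Cd*rho*A*v^2 = 0.5*0.3*1.225*1.96350e-05*871^2 = 2.737 N

2.737 N


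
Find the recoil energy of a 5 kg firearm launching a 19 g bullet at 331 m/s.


v_r = m_p*v_p/m_gun = 0.019*331/5 = 1.2578 m/s, E_r = 0.5*m_gun*v_r^2 = 0.5*5*1.2578^2 = 3.955 J

3.955 J


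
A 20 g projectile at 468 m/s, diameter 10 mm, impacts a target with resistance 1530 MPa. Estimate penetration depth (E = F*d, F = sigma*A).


A = pi*(d/2)^2 = pi*(10/2)^2 = 78.5398 mm^2
E = 0.5*m*v^2 = 0.5*0.02*468^2 = 2190.24 J
depth = E/(sigma*A) = 2190.24 J / (1530 MPa * 78.5398 mm^2) = 2190.24/(1530 * 78.5398) m = 0.0182268 m ≈ 18.23 mm

18.23 mm


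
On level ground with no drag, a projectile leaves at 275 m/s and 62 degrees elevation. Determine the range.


R = v0^2 * sin(2*theta) / g = 275^2 * sin(2*62°) / 9.81 = 6391 m

6391 m


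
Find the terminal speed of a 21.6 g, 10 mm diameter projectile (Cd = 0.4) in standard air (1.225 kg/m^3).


A = pi*(d/2)^2 = pi*(10/2000)^2 = 7.85398e-05 m^2
vt = sqrt(2mg/(Cd*rho*A)) = sqrt(2*0.0216*9.81/(0.4 * 1.225 * 7.85398e-05)) = 104.9 m/s

104.9 m/s


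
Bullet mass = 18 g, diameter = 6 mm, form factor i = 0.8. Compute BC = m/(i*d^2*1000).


BC = m/(i*d^2*1000) = 18/(0.8 * 6^2 * 1000) = 0.000625

0.000625


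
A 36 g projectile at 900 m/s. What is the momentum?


p = m*v = 0.036*900 = 32.4 kg·m/s

32.4 kg·m/s


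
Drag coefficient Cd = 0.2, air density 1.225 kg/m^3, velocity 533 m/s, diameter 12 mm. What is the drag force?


A = pi*(d/2)^2 = pi*(12/2000)^2 = 1.13097e-04 m^2
Fd = 0.5*Cd*rho*A*v^2 = 0.5*0.2*1.225*1.13097e-04*533^2 = 3.936 N

3.936 N


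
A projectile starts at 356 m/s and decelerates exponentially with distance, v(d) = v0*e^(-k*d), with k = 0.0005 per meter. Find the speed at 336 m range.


v = v0*exp(-k*d) = 356*exp(-0.0005*336) = 300.9 m/s

300.9 m/s


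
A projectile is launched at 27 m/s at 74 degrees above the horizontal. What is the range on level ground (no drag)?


R = v0^2 * sin(2*theta) / g = 27^2 * sin(2*74°) / 9.81 = 39.38 m

39.38 m


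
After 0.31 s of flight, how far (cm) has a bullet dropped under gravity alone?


drop = 0.5*g*t^2 = 0.5*9.81*0.31^2 = 0.471371 m ≈ 47.14 cm

47.14 cm


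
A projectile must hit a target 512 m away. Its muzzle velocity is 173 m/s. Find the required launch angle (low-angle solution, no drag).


sin(2*theta) = R*g/v0^2 = 512*9.81/173^2 = 0.167821, theta = arcsin(0.167821)/2 = 4.831°

4.831 degrees


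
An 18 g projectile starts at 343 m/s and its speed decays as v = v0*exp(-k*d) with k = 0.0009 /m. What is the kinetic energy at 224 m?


v = v0*exp(-k*d) = 343*exp(-0.0009*224) = 280.376 m/s
E = 0.5*m*v^2 = 0.5*0.018*280.376^2 = 707.5 J

707.5 J


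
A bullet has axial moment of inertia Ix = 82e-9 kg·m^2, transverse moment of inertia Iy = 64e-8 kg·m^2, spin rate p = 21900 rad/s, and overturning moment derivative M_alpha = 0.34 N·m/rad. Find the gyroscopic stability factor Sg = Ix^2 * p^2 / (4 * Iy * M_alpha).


Sg = Ix^2 * p^2 / (4 * Iy * M_alpha) = (82e-9)^2 * 21900^2 / (4 * 64e-8 * 0.34) = 3.705

3.705


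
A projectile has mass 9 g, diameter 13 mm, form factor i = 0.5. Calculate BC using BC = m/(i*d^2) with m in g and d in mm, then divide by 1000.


BC = m/(i*d^2*1000) = 9/(0.5 * 13^2 * 1000) = 0.0001065

0.0001065


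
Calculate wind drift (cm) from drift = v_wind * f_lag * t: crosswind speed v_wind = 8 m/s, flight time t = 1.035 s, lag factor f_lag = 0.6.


drift = v_wind * lag * t = 8 * 0.6 * 1.035 = 4.968 m ≈ 496.8 cm

496.8 cm


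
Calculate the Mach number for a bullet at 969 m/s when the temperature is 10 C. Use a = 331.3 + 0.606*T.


a = 331.3 + 0.606*(10) = 337.36 m/s
M = v/a = 969/337.36 = 2.872

2.872


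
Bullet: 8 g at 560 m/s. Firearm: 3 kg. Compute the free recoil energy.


v_r = m_p*v_p/m_gun = 0.008*560/3 = 1.49333 m/s, E_r = 0.5*m_gun*v_r^2 = 0.5*3*1.49333^2 = 3.345 J

3.345 J


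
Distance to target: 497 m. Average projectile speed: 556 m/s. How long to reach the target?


t = d/v = 497/556 = 0.8939 s

0.8939 s


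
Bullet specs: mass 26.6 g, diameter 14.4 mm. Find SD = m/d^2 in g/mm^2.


SD = m/d^2 = 26.6/14.4^2 = 0.1283 g/mm^2

0.1283 g/mm^2


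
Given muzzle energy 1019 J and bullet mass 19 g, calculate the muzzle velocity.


v = sqrt(2*E/m) = sqrt(2*1019/0.019) = 327.5 m/s

327.5 m/s


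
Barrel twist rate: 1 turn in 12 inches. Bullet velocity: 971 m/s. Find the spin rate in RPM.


twist_m = 12*0.0254 = 0.3048 m
spin = v/twist = 971/0.3048 = 3185.696 rev/s
RPM = spin*60 = 3185.696*60 ≈ 191142 RPM

191142 RPM


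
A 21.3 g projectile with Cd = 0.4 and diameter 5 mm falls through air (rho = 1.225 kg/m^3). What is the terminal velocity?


A = pi*(d/2)^2 = pi*(5/2000)^2 = 1.96350e-05 m^2
vt = sqrt(2mg/(Cd*rho*A)) = sqrt(2*0.0213*9.81/(0.4 * 1.225 * 1.96350e-05)) = 208.4 m/s

208.4 m/s


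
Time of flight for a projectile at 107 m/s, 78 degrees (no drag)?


T = 2*v0*sin(theta)/g = 2*107*sin(78°)/9.81 = 21.34 s

21.34 s


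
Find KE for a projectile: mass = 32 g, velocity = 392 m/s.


E = 0.5*m*v^2 = 0.5*0.032*392^2 = 2459 J

2459 J


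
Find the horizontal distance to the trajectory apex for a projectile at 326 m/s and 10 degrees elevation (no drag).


R = v0^2*sin(2*theta)/g = 326^2*sin(2*10°)/9.81 = 3705.25 m
apex_dist = R/2 = 3705.25/2 = 1853 m

1853 m


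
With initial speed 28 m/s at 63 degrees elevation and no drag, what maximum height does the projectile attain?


H = (v0*sin(theta))^2 / (2g) = (28*sin(63°))^2 / (2*9.81) = 31.72 m

31.72 m


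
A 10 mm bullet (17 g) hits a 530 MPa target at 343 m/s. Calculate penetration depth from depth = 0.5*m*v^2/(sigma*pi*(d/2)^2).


A = pi*(d/2)^2 = pi*(10/2)^2 = 78.5398 mm^2
E = 0.5*m*v^2 = 0.5*0.017*343^2 = 1000.02 J
depth = E/(sigma*A) = 1000.02 J / (530 MPa * 78.5398 mm^2) = 1000.02/(530 * 78.5398) m = 0.0240238 m ≈ 24.02 mm

24.02 mm


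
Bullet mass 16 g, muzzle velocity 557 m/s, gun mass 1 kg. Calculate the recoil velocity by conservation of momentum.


v_recoil = m_p * v_p / m_gun = 0.016 * 557 / 1 = 8.912 m/s

8.912 m/s


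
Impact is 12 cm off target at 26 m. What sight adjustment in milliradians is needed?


1 mrad subtends 1 cm per 10 m of range, so adj = error_cm / (dist_m / 10) = 12 / (26/10) = 4.615 mrad

4.615 mrad


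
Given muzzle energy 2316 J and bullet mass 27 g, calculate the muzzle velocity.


v = sqrt(2*E/m) = sqrt(2*2316/0.027) = 414.2 m/s

414.2 m/s


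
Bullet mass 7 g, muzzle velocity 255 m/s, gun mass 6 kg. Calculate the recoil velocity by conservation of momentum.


v_recoil = m_p * v_p / m_gun = 0.007 * 255 / 6 = 0.2975 m/s

0.2975 m/s


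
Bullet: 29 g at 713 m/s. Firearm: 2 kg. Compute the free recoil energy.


v_r = m_p*v_p/m_gun = 0.029*713/2 = 10.3385 m/s, E_r = 0.5*m_gun*v_r^2 = 0.5*2*10.3385^2 = 106.9 J

106.9 J


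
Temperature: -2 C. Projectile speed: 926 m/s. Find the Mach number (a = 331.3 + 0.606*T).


a = 331.3 + 0.606*(-2) = 330.088 m/s
M = v/a = 926/330.088 = 2.805

2.805


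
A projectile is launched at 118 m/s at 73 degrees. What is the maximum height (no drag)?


H = (v0*sin(theta))^2 / (2g) = (118*sin(73°))^2 / (2*9.81) = 649 m

649 m


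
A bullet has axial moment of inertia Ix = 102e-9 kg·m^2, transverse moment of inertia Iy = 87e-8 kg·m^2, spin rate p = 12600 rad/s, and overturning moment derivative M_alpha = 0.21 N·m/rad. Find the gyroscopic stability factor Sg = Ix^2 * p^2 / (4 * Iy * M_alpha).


Sg = Ix^2 * p^2 / (4 * Iy * M_alpha) = (102e-9)^2 * 12600^2 / (4 * 87e-8 * 0.21) = 2.26

2.26


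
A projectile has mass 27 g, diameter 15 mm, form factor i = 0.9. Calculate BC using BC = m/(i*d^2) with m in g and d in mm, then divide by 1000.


BC = m/(i*d^2*1000) = 27/(0.9 * 15^2 * 1000) = 0.0001333

0.0001333


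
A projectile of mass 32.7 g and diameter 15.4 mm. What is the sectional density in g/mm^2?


SD = m/d^2 = 32.7/15.4^2 = 0.1379 g/mm^2

0.1379 g/mm^2


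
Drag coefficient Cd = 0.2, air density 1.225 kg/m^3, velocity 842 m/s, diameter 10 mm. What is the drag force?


A = pi*(d/2)^2 = pi*(10/2000)^2 = 7.85398e-05 m^2
Fd = 0.5*Cd*rho*A*v^2 = 0.5*0.2*1.225*7.85398e-05*842^2 = 6.821 N

6.821 N


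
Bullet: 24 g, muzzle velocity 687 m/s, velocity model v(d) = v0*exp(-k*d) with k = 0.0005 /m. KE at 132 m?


v = v0*exp(-k*d) = 687*exp(-0.0005*132) = 643.122 m/s
E = 0.5*m*v^2 = 0.5*0.024*643.122^2 = 4963 J

4963 J


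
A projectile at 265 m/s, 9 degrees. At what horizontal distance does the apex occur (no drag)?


R = v0^2*sin(2*theta)/g = 265^2*sin(2*9°)/9.81 = 2212.1 m
apex_dist = R/2 = 2212.1/2 = 1106 m

1106 m


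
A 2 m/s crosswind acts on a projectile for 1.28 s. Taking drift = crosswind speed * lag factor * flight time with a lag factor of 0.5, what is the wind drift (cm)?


drift = v_wind * lag * t = 2 * 0.5 * 1.28 = 1.28 m ≈ 128 cm

128 cm


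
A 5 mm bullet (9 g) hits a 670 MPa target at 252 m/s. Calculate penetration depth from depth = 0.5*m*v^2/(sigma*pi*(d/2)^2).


A = pi*(d/2)^2 = pi*(5/2)^2 = 19.635 mm^2
E = 0.5*m*v^2 = 0.5*0.009*252^2 = 285.768 J
depth = E/(sigma*A) = 285.768 J / (670 MPa * 19.635 mm^2) = 285.768/(670 * 19.635) m = 0.0217225 m ≈ 21.72 mm

21.72 mm


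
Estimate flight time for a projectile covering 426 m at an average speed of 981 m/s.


t = d/v = 426/981 = 0.4343 s

0.4343 s


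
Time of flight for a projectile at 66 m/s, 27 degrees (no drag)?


T = 2*v0*sin(theta)/g = 2*66*sin(27°)/9.81 = 6.109 s

6.109 s


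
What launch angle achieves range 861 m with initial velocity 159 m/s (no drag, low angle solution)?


sin(2*theta) = R*g/v0^2 = 861*9.81/159^2 = 0.334101, theta = arcsin(0.334101)/2 = 9.759°

9.759 degrees


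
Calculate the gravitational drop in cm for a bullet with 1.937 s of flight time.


drop = 0.5*g*t^2 = 0.5*9.81*1.937^2 = 18.4034 m ≈ 1840 cm

1840 cm


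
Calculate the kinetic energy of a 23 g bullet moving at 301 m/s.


E = 0.5*m*v^2 = 0.5*0.023*301^2 = 1042 J

1042 J


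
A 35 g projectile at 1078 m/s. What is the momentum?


p = m*v = 0.035*1078 = 37.73 kg·m/s

37.73 kg·m/s


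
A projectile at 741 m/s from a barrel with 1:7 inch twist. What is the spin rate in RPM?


twist_m = 7*0.0254 = 0.1778 m
spin = v/twist = 741/0.1778 = 4167.604 rev/s
RPM = spin*60 = 4167.604*60 ≈ 250056 RPM

250056 RPM


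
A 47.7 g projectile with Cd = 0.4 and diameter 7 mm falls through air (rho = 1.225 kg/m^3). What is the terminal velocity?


A = pi*(d/2)^2 = pi*(7/2000)^2 = 3.84845e-05 m^2
vt = sqrt(2mg/(Cd*rho*A)) = sqrt(2*0.0477*9.81/(0.4 * 1.225 * 3.84845e-05)) = 222.8 m/s

222.8 m/s


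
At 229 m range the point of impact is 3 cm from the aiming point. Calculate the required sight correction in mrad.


1 mrad subtends 1 cm per 10 m of range, so adj = error_cm / (dist_m / 10) = 3 / (229/10) = 0.131 mrad

0.131 mrad


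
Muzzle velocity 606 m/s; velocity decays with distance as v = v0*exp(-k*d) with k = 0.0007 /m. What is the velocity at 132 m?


v = v0*exp(-k*d) = 606*exp(-0.0007*132) = 552.5 m/s

552.5 m/s


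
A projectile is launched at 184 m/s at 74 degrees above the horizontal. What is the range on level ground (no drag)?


R = v0^2 * sin(2*theta) / g = 184^2 * sin(2*74°) / 9.81 = 1829 m

1829 m


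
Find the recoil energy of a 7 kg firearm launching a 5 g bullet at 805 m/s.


v_r = m_p*v_p/m_gun = 0.005*805/7 = 0.575 m/s, E_r = 0.5*m_gun*v_r^2 = 0.5*7*0.575^2 = 1.157 J

1.157 J


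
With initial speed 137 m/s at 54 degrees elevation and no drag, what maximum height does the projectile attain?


H = (v0*sin(theta))^2 / (2g) = (137*sin(54°))^2 / (2*9.81) = 626.1 m

626.1 m


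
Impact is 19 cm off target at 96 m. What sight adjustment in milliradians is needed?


1 mrad subtends 1 cm per 10 m of range, so adj = error_cm / (dist_m / 10) = 19 / (96/10) = 1.979 mrad

1.979 mrad


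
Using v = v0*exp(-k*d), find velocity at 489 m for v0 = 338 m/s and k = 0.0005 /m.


v = v0*exp(-k*d) = 338*exp(-0.0005*489) = 264.7 m/s

264.7 m/s


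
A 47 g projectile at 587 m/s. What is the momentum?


p = m*v = 0.047*587 = 27.59 kg·m/s

27.59 kg·m/s


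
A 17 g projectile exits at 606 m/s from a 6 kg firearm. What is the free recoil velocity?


v_recoil = m_p * v_p / m_gun = 0.017 * 606 / 6 = 1.717 m/s

1.717 m/s


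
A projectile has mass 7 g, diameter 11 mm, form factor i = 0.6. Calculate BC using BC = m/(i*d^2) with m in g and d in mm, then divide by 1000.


BC = m/(i*d^2*1000) = 7/(0.6 * 11^2 * 1000) = 9.642e-05

9.642e-05


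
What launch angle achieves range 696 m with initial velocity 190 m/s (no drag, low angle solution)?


sin(2*theta) = R*g/v0^2 = 696*9.81/190^2 = 0.189135, theta = arcsin(0.189135)/2 = 5.451°

5.451 degrees


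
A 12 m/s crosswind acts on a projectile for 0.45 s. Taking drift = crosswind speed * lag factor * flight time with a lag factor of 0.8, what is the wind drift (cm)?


drift = v_wind * lag * t = 12 * 0.8 * 0.45 = 4.32 m ≈ 432 cm

432 cm


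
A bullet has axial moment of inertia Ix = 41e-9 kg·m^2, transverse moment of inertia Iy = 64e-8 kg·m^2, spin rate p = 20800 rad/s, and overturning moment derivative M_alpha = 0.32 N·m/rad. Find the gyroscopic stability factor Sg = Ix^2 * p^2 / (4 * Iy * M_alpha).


Sg = Ix^2 * p^2 / (4 * Iy * M_alpha) = (41e-9)^2 * 20800^2 / (4 * 64e-8 * 0.32) = 0.8878

0.8878


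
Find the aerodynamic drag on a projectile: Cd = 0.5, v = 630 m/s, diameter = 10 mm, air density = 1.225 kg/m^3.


A = pi*(d/2)^2 = pi*(10/2000)^2 = 7.85398e-05 m^2
Fd = 0.5*Cd*rho*A*v^2 = 0.5*0.5*1.225*7.85398e-05*630^2 = 9.547 N

9.547 N


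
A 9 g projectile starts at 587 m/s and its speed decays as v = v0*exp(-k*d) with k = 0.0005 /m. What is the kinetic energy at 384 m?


v = v0*exp(-k*d) = 587*exp(-0.0005*384) = 484.455 m/s
E = 0.5*m*v^2 = 0.5*0.009*484.455^2 = 1056 J

1056 J


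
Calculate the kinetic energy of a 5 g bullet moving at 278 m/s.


E = 0.5*m*v^2 = 0.5*0.005*278^2 = 193.2 J

193.2 J


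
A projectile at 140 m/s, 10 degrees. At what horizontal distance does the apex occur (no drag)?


R = v0^2*sin(2*theta)/g = 140^2*sin(2*10°)/9.81 = 683.343 m
apex_dist = R/2 = 683.343/2 = 341.7 m

341.7 m


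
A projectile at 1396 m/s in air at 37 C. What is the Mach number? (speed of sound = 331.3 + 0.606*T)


a = 331.3 + 0.606*(37) = 353.722 m/s
M = v/a = 1396/353.722 = 3.947

3.947


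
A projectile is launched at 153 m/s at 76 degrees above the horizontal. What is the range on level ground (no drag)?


R = v0^2 * sin(2*theta) / g = 153^2 * sin(2*76°) / 9.81 = 1120 m

1120 m


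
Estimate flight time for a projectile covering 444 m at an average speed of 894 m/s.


t = d/v = 444/894 = 0.4966 s

0.4966 s


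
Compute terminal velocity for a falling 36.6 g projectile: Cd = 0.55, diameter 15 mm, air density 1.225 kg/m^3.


A = pi*(d/2)^2 = pi*(15/2000)^2 = 1.76715e-04 m^2
vt = sqrt(2mg/(Cd*rho*A)) = sqrt(2*0.0366*9.81/(0.55 * 1.225 * 1.76715e-04)) = 77.66 m/s

77.66 m/s


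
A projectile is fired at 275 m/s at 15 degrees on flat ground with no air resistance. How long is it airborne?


T = 2*v0*sin(theta)/g = 2*275*sin(15°)/9.81 = 14.51 s

14.51 s


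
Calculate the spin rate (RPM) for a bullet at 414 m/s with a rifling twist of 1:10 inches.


twist_m = 10*0.0254 = 0.254 m
spin = v/twist = 414/0.254 = 1629.921 rev/s
RPM = spin*60 = 1629.921*60 ≈ 97795 RPM

97795 RPM


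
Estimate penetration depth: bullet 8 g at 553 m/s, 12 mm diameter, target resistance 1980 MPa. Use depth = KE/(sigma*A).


A = pi*(d/2)^2 = pi*(12/2)^2 = 113.097 mm^2
E = 0.5*m*v^2 = 0.5*0.008*553^2 = 1223.24 J
depth = E/(sigma*A) = 1223.24 J / (1980 MPa * 113.097 mm^2) = 1223.24/(1980 * 113.097) m = 0.00546252 m ≈ 5.463 mm

5.463 mm


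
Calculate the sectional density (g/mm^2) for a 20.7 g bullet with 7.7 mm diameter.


SD = m/d^2 = 20.7/7.7^2 = 0.3491 g/mm^2

0.3491 g/mm^2


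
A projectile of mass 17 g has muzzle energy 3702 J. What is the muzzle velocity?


v = sqrt(2*E/m) = sqrt(2*3702/0.017) = 659.9 m/s

659.9 m/s


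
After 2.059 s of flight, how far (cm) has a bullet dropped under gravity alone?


drop = 0.5*g*t^2 = 0.5*9.81*2.059^2 = 20.7947 m ≈ 2079 cm

2079 cm


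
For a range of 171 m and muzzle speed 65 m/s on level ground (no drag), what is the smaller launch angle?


sin(2*theta) = R*g/v0^2 = 171*9.81/65^2 = 0.397044, theta = arcsin(0.397044)/2 = 11.7°

11.7 degrees


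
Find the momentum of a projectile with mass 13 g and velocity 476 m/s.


p = m*v = 0.013*476 = 6.188 kg·m/s

6.188 kg·m/s


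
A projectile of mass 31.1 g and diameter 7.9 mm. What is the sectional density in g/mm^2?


SD = m/d^2 = 31.1/7.9^2 = 0.4983 g/mm^2

0.4983 g/mm^2


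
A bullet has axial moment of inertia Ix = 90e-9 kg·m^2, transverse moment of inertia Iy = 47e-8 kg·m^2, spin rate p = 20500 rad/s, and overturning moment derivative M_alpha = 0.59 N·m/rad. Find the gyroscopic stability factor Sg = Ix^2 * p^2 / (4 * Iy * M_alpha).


Sg = Ix^2 * p^2 / (4 * Iy * M_alpha) = (90e-9)^2 * 20500^2 / (4 * 47e-8 * 0.59) = 3.069

3.069


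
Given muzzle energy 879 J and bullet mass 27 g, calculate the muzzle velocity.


v = sqrt(2*E/m) = sqrt(2*879/0.027) = 255.2 m/s

255.2 m/s


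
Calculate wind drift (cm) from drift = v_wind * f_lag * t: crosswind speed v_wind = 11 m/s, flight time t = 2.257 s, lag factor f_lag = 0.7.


drift = v_wind * lag * t = 11 * 0.7 * 2.257 = 17.3789 m ≈ 1738 cm

1738 cm


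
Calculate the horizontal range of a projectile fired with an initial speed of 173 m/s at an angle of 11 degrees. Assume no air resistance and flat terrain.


R = v0^2 * sin(2*theta) / g = 173^2 * sin(2*11°) / 9.81 = 1143 m

1143 m


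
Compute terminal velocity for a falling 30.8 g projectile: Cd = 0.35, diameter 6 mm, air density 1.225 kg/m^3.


A = pi*(d/2)^2 = pi*(6/2000)^2 = 2.82743e-05 m^2
vt = sqrt(2mg/(Cd*rho*A)) = sqrt(2*0.0308*9.81/(0.35 * 1.225 * 2.82743e-05)) = 223.3 m/s

223.3 m/s


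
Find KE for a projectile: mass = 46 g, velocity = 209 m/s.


E = 0.5*m*v^2 = 0.5*0.046*209^2 = 1005 J

1005 J


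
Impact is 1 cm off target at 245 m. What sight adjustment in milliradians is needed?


1 mrad subtends 1 cm per 10 m of range, so adj = error_cm / (dist_m / 10) = 1 / (245/10) = 0.04082 mrad

0.04082 mrad


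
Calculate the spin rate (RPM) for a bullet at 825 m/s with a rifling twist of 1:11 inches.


twist_m = 11*0.0254 = 0.2794 m
spin = v/twist = 825/0.2794 = 2952.756 rev/s
RPM = spin*60 = 2952.756*60 ≈ 177165 RPM

177165 RPM


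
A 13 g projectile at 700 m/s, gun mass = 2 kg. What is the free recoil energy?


v_r = m_p*v_p/m_gun = 0.013*700/2 = 4.55 m/s, E_r = 0.5*m_gun*v_r^2 = 0.5*2*4.55^2 = 20.7 J

20.7 J


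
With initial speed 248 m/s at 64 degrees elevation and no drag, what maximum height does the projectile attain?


H = (v0*sin(theta))^2 / (2g) = (248*sin(64°))^2 / (2*9.81) = 2532 m

2532 m


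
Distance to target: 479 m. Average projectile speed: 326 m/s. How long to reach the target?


t = d/v = 479/326 = 1.469 s

1.469 s


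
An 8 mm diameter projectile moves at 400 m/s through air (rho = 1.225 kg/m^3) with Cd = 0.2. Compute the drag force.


A = pi*(d/2)^2 = pi*(8/2000)^2 = 5.02655e-05 m^2
Fd = 0.5*Cd*rho*A*v^2 = 0.5*0.2*1.225*5.02655e-05*400^2 = 0.9852 N

0.9852 N


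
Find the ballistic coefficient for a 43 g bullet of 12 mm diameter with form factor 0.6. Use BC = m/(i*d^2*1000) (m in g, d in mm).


BC = m/(i*d^2*1000) = 43/(0.6 * 12^2 * 1000) = 0.0004977

0.0004977


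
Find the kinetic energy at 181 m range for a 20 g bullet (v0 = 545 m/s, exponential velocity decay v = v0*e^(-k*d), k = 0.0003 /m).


v = v0*exp(-k*d) = 545*exp(-0.0003*181) = 516.196 m/s
E = 0.5*m*v^2 = 0.5*0.02*516.196^2 = 2665 J

2665 J


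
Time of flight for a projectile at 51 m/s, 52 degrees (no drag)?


T = 2*v0*sin(theta)/g = 2*51*sin(52°)/9.81 = 8.193 s

8.193 s


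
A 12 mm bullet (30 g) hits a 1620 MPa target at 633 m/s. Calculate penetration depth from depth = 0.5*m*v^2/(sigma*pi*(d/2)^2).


A = pi*(d/2)^2 = pi*(12/2)^2 = 113.097 mm^2
E = 0.5*m*v^2 = 0.5*0.03*633^2 = 6010.34 J
depth = E/(sigma*A) = 6010.34 J / (1620 MPa * 113.097 mm^2) = 6010.34/(1620 * 113.097) m = 0.0328043 m ≈ 32.8 mm

32.8 mm


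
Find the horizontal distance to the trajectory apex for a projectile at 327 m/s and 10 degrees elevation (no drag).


R = v0^2*sin(2*theta)/g = 327^2*sin(2*10°)/9.81 = 3728.02 m
apex_dist = R/2 = 3728.02/2 = 1864 m

1864 m


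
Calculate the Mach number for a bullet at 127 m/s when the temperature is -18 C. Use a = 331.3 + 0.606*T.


a = 331.3 + 0.606*(-18) = 320.392 m/s
M = v/a = 127/320.392 = 0.3964

0.3964


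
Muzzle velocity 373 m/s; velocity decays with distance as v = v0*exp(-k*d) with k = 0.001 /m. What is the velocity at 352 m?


v = v0*exp(-k*d) = 373*exp(-0.001*352) = 262.3 m/s

262.3 m/s


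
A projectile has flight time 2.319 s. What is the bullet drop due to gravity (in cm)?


drop = 0.5*g*t^2 = 0.5*9.81*2.319^2 = 26.3779 m ≈ 2638 cm

2638 cm


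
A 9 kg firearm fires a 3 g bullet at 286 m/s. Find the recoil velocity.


v_recoil = m_p * v_p / m_gun = 0.003 * 286 / 9 = 0.09533 m/s

0.09533 m/s


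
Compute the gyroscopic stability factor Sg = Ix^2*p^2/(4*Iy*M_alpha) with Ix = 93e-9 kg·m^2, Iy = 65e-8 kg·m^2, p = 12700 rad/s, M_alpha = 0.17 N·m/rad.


Sg = Ix^2 * p^2 / (4 * Iy * M_alpha) = (93e-9)^2 * 12700^2 / (4 * 65e-8 * 0.17) = 3.156

3.156


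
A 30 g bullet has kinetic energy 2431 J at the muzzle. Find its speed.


v = sqrt(2*E/m) = sqrt(2*2431/0.03) = 402.6 m/s

402.6 m/s


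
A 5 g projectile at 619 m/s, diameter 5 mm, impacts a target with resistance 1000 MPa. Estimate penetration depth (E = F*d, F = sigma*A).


A = pi*(d/2)^2 = pi*(5/2)^2 = 19.635 mm^2
E = 0.5*m*v^2 = 0.5*0.005*619^2 = 957.903 J
depth = E/(sigma*A) = 957.903 J / (1000 MPa * 19.635 mm^2) = 957.903/(1000 * 19.635) m = 0.0487856 m ≈ 48.79 mm

48.79 mm


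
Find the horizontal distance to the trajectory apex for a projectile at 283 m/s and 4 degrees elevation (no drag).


R = v0^2*sin(2*theta)/g = 283^2*sin(2*4°)/9.81 = 1136.21 m
apex_dist = R/2 = 1136.21/2 = 568.1 m

568.1 m


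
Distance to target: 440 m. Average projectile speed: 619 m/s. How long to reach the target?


t = d/v = 440/619 = 0.7108 s

0.7108 s


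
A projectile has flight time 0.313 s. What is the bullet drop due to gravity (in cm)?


drop = 0.5*g*t^2 = 0.5*9.81*0.313^2 = 0.480538 m ≈ 48.05 cm

48.05 cm


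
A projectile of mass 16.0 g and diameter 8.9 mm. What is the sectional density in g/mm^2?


SD = m/d^2 = 16.0/8.9^2 = 0.202 g/mm^2

0.202 g/mm^2


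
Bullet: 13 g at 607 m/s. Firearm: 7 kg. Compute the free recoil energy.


v_r = m_p*v_p/m_gun = 0.013*607/7 = 1.12729 m/s, E_r = 0.5*m_gun*v_r^2 = 0.5*7*1.12729^2 = 4.448 J

4.448 J


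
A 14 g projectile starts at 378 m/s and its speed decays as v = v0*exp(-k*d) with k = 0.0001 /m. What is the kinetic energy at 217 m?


v = v0*exp(-k*d) = 378*exp(-0.0001*217) = 369.886 m/s
E = 0.5*m*v^2 = 0.5*0.014*369.886^2 = 957.7 J

957.7 J


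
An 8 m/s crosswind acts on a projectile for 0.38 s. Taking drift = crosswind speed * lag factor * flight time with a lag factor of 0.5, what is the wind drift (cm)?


drift = v_wind * lag * t = 8 * 0.5 * 0.38 = 1.52 m ≈ 152 cm

152 cm


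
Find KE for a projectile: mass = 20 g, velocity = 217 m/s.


E = 0.5*m*v^2 = 0.5*0.02*217^2 = 470.9 J

470.9 J


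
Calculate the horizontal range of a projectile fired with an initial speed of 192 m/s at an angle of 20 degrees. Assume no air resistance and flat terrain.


R = v0^2 * sin(2*theta) / g = 192^2 * sin(2*20°) / 9.81 = 2415 m

2415 m


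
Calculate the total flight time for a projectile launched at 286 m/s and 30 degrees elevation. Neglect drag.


T = 2*v0*sin(theta)/g = 2*286*sin(30°)/9.81 = 29.15 s

29.15 s


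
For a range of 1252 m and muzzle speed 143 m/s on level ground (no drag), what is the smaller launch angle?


sin(2*theta) = R*g/v0^2 = 1252*9.81/143^2 = 0.600622, theta = arcsin(0.600622)/2 = 18.46°

18.46 degrees


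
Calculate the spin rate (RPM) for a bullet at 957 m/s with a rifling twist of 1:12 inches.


twist_m = 12*0.0254 = 0.3048 m
spin = v/twist = 957/0.3048 = 3139.764 rev/s
RPM = spin*60 = 3139.764*60 ≈ 188386 RPM

188386 RPM


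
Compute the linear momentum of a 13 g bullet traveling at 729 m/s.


p = m*v = 0.013*729 = 9.477 kg·m/s

9.477 kg·m/s


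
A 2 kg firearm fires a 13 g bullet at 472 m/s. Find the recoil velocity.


v_recoil = m_p * v_p / m_gun = 0.013 * 472 / 2 = 3.068 m/s

3.068 m/s


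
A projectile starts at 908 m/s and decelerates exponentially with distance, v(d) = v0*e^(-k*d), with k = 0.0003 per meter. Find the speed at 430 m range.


v = v0*exp(-k*d) = 908*exp(-0.0003*430) = 798.1 m/s

798.1 m/s


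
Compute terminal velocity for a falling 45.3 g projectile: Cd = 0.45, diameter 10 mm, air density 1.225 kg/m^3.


A = pi*(d/2)^2 = pi*(10/2000)^2 = 7.85398e-05 m^2
vt = sqrt(2mg/(Cd*rho*A)) = sqrt(2*0.0453*9.81/(0.45 * 1.225 * 7.85398e-05)) = 143.3 m/s

143.3 m/s


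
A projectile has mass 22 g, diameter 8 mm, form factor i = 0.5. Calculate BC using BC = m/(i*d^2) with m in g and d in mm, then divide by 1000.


BC = m/(i*d^2*1000) = 22/(0.5 * 8^2 * 1000) = 0.0006875

0.0006875


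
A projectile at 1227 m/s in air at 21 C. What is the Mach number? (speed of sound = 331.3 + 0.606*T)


a = 331.3 + 0.606*(21) = 344.026 m/s
M = v/a = 1227/344.026 = 3.567

3.567


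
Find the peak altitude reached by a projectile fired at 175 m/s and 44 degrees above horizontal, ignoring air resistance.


H = (v0*sin(theta))^2 / (2g) = (175*sin(44°))^2 / (2*9.81) = 753.2 m

753.2 m
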